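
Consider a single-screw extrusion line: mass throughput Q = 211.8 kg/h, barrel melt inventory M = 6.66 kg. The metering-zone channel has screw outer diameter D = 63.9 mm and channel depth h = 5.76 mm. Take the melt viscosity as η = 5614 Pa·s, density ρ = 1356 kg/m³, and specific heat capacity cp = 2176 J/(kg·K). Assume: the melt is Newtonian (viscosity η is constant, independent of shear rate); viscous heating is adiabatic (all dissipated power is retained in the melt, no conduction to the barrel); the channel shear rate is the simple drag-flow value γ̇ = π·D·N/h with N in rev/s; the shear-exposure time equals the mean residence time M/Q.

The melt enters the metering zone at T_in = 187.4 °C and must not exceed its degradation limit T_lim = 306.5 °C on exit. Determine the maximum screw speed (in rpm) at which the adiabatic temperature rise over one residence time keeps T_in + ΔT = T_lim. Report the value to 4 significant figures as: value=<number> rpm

value=40.48 rpm

Throughput in SI: Q_s = 211.8 kg/h ÷ 3600 s/h = 0.0588333 kg/s
t_res = M / Q_s = 6.66 / 0.0588333 = 113.201 s
D = 63.9 mm = 0.0639 m;  h = 5.76 mm = 0.00576 m
ΔT_a = T_lim − T_in = 306.5 − 187.4 = 119.1 K
Invert ΔT = ηγ̇²t_res/(ρcp) for γ̇: γ̇_max² = ΔT_a ρ cp / (η t_res) = 119.1·1356·2176 / (5614·113.201) = 552.977 s⁻²
Take the square root: γ̇_max = √(552.977) = 23.5155 s⁻¹
N_max = γ̇_max h / (πD) = 23.5155·0.00576/(π·0.0639) = 0.674723 rev/s → ×60 = 40.4834 rpm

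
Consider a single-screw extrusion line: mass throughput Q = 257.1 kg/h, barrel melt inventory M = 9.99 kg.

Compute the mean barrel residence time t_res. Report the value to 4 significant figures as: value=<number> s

Q_s = Q / 3600 = 257.1 / 3600 = 0.0714167 kg/s
t_res = M / Q_s = 9.99 / 0.0714167 = 139.883 s

value=139.9 s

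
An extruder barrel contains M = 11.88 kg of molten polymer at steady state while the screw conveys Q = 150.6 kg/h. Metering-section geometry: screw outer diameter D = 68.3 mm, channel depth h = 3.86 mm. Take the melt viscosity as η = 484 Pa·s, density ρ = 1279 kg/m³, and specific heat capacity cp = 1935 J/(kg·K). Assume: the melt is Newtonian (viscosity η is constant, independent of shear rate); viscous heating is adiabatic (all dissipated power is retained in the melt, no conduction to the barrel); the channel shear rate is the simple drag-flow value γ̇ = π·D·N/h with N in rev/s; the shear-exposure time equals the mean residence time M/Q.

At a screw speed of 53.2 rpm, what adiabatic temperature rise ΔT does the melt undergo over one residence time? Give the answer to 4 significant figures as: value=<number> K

value=134.9 K

Convert throughput: Q = 150.6 kg/h = 150.6/3600 = 0.0418333 kg/s
Mean residence time: t_res = M/Q_s = 11.88 kg / 0.0418333 kg/s = 283.984 s
Convert to SI: D = 0.0683 m, h = 0.00386 m, N = 53.2/60 = 0.886667 rev/s
γ̇ = π·D·N / h = π · 0.0683 · 0.886667 / 0.00386 = 49.2883 s⁻¹
Adiabatic rise: ΔT = η γ̇² t_res / (ρ cp) = 484·(49.2883)²·283.984 / (1279·1935) = 134.92 K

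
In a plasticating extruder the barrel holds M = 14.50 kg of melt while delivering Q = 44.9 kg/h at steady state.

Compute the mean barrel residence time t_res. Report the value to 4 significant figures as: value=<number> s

value=1163. s

Convert throughput: Q = 44.9 kg/h = 44.9/3600 = 0.0124722 kg/s
t_res = M / Q_s = 14.50 / 0.0124722 = 1162.58 s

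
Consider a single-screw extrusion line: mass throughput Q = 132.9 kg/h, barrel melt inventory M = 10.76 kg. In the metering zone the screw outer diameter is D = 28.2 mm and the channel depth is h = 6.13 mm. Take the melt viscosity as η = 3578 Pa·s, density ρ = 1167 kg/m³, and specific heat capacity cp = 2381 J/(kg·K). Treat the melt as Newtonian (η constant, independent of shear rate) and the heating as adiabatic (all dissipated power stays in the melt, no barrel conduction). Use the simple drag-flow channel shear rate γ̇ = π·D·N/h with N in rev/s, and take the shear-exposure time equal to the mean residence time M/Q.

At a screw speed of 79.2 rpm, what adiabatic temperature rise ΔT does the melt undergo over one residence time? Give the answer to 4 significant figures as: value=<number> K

Throughput in SI: Q_s = 132.9 kg/h ÷ 3600 s/h = 0.0369167 kg/s
t_res = M / Q_s = 10.76 ÷ 0.0369167 = 291.467 s
Convert to SI: D = 0.0282 m, h = 0.00613 m, N = 79.2/60 = 1.32 rev/s
γ̇ = π D N / h = (π)(0.0282)(1.32) / 0.00613 = 19.0771 s⁻¹
ΔT = η·γ̇²·t_res/(ρ·cp) = [3578 × 19.0771² × 291.467] / [1167 × 2381] = 136.592 K

value=136.6 K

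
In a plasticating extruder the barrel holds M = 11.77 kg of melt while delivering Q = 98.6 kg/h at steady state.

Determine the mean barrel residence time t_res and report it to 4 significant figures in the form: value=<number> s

Q_s = Q / 3600 = 98.6 / 3600 = 0.0273889 kg/s
t_res = M / Q_s = 11.77 / 0.0273889 = 429.736 s

value=429.7 s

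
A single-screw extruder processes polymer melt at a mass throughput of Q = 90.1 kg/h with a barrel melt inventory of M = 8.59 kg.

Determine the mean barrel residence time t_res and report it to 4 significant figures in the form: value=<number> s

Throughput in SI: Q_s = 90.1 kg/h ÷ 3600 s/h = 0.0250278 kg/s
t_res = M / Q_s = 8.59 ÷ 0.0250278 = 343.219 s

value=343.2 s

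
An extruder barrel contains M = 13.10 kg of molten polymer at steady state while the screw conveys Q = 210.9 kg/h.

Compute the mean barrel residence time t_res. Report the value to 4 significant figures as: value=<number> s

value=223.6 s

Q_s = Q / 3600 = 210.9 / 3600 = 0.0585833 kg/s
t_res = M / Q_s = 13.10 ÷ 0.0585833 = 223.613 s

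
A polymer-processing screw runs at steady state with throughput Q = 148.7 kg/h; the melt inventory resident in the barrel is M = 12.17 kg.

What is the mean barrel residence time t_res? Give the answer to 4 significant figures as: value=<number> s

value=294.6 s

Convert throughput: Q = 148.7 kg/h = 148.7/3600 = 0.0413056 kg/s
t_res = M / Q_s = 12.17 / 0.0413056 = 294.633 s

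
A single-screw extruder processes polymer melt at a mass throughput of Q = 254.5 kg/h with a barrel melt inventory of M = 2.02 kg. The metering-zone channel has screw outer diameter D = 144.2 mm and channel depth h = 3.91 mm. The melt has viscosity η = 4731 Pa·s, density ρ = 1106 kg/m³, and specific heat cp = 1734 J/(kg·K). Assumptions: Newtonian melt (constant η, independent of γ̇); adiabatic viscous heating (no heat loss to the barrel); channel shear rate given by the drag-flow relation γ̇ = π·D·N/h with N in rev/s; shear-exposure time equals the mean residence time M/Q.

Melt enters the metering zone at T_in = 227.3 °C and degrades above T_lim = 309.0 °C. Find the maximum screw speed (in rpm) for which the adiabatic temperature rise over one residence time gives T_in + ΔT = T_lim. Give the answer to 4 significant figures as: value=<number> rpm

Convert throughput: Q = 254.5 kg/h = 254.5/3600 = 0.0706944 kg/s
t_res = M / Q_s = 2.02 ÷ 0.0706944 = 28.5737 s
D = 144.2 mm = 0.1442 m;  h = 3.91 mm = 0.00391 m
ΔT_a = T_lim − T_in = 309.0 − 227.3 = 81.7 K
Invert ΔT = ηγ̇²t_res/(ρcp) for γ̇: γ̇_max² = ΔT_a ρ cp / (η t_res) = 81.7·1106·1734 / (4731·28.5737) = 1159.06 s⁻²
Take the square root: γ̇_max = √(1159.06) = 34.045 s⁻¹
N_max = γ̇_max h / (πD) = 34.045·0.00391/(π·0.1442) = 0.293843 rev/s → ×60 = 17.6306 rpm

value=17.63 rpm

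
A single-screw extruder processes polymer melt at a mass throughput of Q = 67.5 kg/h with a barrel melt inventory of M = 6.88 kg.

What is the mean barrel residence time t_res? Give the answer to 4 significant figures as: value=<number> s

Throughput in SI: Q_s = 67.5 kg/h ÷ 3600 s/h = 0.01875 kg/s
t_res = M / Q_s = 6.88 ÷ 0.01875 = 366.933 s

value=366.9 s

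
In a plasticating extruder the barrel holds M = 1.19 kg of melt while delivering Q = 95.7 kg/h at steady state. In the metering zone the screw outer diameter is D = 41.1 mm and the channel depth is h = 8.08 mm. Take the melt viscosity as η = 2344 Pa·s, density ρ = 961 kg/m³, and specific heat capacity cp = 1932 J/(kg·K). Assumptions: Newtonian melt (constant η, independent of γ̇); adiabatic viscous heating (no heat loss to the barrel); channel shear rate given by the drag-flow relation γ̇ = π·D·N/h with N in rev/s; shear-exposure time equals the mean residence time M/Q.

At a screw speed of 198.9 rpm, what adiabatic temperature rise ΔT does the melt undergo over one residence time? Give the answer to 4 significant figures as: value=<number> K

Q_s = Q / 3600 = 95.7 / 3600 = 0.0265833 kg/s
Mean residence time: t_res = M/Q_s = 1.19 kg / 0.0265833 kg/s = 44.7649 s
Convert to SI: D = 0.0411 m, h = 0.00808 m, N = 198.9/60 = 3.315 rev/s
γ̇ = π D N / h = (π)(0.0411)(3.315) / 0.00808 = 52.9741 s⁻¹
Adiabatic rise: ΔT = η γ̇² t_res / (ρ cp) = 2344·(52.9741)²·44.7649 / (961·1932) = 158.596 K

value=158.6 K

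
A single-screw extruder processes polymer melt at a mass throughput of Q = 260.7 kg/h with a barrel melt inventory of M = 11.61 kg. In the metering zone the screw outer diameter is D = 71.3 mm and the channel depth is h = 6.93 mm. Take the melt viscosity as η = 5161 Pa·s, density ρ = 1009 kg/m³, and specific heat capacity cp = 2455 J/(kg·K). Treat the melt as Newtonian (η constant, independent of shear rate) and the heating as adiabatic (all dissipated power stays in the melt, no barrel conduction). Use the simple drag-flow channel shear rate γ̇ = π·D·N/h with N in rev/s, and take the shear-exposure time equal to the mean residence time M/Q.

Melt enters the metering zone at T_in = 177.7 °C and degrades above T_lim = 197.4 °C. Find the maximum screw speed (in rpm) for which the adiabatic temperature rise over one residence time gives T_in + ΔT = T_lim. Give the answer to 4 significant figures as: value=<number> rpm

value=14.26 rpm

Q_s = Q / 3600 = 260.7 / 3600 = 0.0724167 kg/s
t_res = M / Q_s = 11.61 ÷ 0.0724167 = 160.322 s
Convert to metres: D = 0.0713 m, h = 0.00693 m
ΔT_a = T_lim − T_in = 197.4 °C − 177.7 °C = 19.7 K
γ̇_max² = ΔT_a·ρ·cp/(η·t_res) = 19.7·1009·2455/(5161·160.322) = 58.9768 s⁻²
γ̇_max = sqrt(58.9768) = 7.67964 s⁻¹
Solve γ̇ = πDN/h for N: N_max = γ̇_max·h/(π·D) = 7.67964 × 0.00693 / (π × 0.0713) = 0.237593 rev/s = 14.2556 rpm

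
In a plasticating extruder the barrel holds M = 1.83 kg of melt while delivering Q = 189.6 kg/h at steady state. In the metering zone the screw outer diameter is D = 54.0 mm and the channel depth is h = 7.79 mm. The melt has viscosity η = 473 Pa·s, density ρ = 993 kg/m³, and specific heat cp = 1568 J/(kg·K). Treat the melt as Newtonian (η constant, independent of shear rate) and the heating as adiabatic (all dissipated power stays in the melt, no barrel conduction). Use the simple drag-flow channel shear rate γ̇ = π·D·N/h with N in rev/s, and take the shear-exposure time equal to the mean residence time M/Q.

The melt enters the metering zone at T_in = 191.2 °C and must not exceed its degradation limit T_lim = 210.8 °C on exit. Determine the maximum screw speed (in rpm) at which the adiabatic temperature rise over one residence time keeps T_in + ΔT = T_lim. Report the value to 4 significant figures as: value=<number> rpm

Throughput in SI: Q_s = 189.6 kg/h ÷ 3600 s/h = 0.0526667 kg/s
t_res = M / Q_s = 1.83 / 0.0526667 = 34.7468 s
D = 54.0 mm = 0.054 m;  h = 7.79 mm = 0.00779 m
ΔT_a = T_lim − T_in = 210.8 °C − 191.2 °C = 19.6 K
γ̇_max² = ΔT_a·ρ·cp/(η·t_res) = 19.6·993·1568/(473·34.7468) = 1856.84 s⁻²
γ̇_max = √1856.84 = 43.0911 s⁻¹
N_max = γ̇_max·h / (π·D) = 43.0911 · 0.00779 / (π · 0.054) = 1.97871 rev/s = 118.722 rpm

value=118.7 rpm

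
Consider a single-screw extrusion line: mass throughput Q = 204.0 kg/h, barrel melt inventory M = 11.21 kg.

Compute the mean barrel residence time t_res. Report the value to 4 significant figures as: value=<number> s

value=197.8 s

Q_s = Q / 3600 = 204.0 / 3600 = 0.0566667 kg/s
t_res = M / Q_s = 11.21 / 0.0566667 = 197.824 s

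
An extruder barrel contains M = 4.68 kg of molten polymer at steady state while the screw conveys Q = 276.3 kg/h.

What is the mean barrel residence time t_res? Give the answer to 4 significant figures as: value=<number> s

value=60.98 s

Convert throughput: Q = 276.3 kg/h = 276.3/3600 = 0.07675 kg/s
t_res = M / Q_s = 4.68 / 0.07675 = 60.9772 s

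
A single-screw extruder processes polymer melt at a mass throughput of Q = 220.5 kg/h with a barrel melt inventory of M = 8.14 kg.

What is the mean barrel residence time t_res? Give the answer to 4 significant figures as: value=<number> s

Q_s = Q / 3600 = 220.5 / 3600 = 0.06125 kg/s
t_res = M / Q_s = 8.14 ÷ 0.06125 = 132.898 s

value=132.9 s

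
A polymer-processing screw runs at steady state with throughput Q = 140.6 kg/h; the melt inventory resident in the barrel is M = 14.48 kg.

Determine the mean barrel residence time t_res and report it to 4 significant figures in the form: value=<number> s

Q_s = Q / 3600 = 140.6 / 3600 = 0.0390556 kg/s
t_res = M / Q_s = 14.48 / 0.0390556 = 370.754 s

value=370.8 s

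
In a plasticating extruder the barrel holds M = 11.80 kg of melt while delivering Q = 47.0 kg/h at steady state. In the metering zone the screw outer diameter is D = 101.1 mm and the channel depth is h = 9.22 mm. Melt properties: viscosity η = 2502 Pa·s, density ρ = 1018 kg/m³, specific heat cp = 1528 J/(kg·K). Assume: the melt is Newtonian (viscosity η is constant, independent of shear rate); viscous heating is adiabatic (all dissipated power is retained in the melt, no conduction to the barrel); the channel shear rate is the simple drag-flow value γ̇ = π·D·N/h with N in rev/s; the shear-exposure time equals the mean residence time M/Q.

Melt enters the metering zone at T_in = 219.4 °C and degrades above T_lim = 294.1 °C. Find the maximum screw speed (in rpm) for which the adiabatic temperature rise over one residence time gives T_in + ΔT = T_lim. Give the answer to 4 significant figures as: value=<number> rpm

Convert throughput: Q = 47.0 kg/h = 47.0/3600 = 0.0130556 kg/s
t_res = M / Q_s = 11.80 / 0.0130556 = 903.83 s
D = 101.1 mm = 0.1011 m;  h = 9.22 mm = 0.00922 m
ΔT_a = T_lim − T_in = 294.1 − 219.4 = 74.7 K
Invert ΔT = ηγ̇²t_res/(ρcp) for γ̇: γ̇_max² = ΔT_a ρ cp / (η t_res) = 74.7·1018·1528 / (2502·903.83) = 51.3828 s⁻²
Take the square root: γ̇_max = √(51.3828) = 7.16818 s⁻¹
N_max = γ̇_max·h / (π·D) = 7.16818 · 0.00922 / (π · 0.1011) = 0.208084 rev/s = 12.485 rpm

value=12.49 rpm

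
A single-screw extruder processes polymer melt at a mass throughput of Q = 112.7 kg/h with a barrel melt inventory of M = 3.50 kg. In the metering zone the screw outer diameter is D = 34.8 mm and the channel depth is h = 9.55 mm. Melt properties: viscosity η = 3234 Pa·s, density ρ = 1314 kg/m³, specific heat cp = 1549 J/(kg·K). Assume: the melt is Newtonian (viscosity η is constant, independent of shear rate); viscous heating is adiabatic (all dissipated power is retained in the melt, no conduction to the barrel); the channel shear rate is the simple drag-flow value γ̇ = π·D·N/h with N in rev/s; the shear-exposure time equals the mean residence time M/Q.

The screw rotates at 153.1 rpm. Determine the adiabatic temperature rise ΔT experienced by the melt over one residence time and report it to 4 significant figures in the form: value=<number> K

Throughput in SI: Q_s = 112.7 kg/h ÷ 3600 s/h = 0.0313056 kg/s
t_res = M / Q_s = 3.50 / 0.0313056 = 111.801 s
Convert to SI: D = 0.0348 m, h = 0.00955 m, N = 153.1/60 = 2.55167 rev/s
γ̇ = π D N / h = (π)(0.0348)(2.55167) / 0.00955 = 29.2112 s⁻¹
Adiabatic rise: ΔT = η γ̇² t_res / (ρ cp) = 3234·(29.2112)²·111.801 / (1314·1549) = 151.579 K

value=151.6 K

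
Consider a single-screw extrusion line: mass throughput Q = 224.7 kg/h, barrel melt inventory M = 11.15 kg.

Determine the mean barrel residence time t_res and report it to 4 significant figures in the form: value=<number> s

Convert throughput: Q = 224.7 kg/h = 224.7/3600 = 0.0624167 kg/s
Mean residence time: t_res = M/Q_s = 11.15 kg / 0.0624167 kg/s = 178.638 s

value=178.6 s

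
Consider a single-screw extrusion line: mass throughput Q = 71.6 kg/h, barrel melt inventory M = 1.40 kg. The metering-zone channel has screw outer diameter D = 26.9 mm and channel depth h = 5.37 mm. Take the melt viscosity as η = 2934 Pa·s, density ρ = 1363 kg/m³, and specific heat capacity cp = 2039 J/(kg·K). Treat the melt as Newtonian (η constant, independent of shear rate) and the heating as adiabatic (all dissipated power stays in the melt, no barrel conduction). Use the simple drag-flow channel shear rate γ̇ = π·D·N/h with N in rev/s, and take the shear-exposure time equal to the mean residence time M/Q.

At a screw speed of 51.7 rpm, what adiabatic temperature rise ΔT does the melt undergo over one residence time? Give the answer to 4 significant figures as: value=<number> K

value=13.66 K

Q_s = Q / 3600 = 71.6 / 3600 = 0.0198889 kg/s
t_res = M / Q_s = 1.40 / 0.0198889 = 70.3911 s
Geometry in metres: D = 26.9 mm → 0.0269 m, h = 5.37 mm → 0.00537 m; screw speed N = 51.7 rpm = 0.861667 rev/s
γ̇ = π·D·N / h = π · 0.0269 · 0.861667 / 0.00537 = 13.5602 s⁻¹
ΔT = η·γ̇²·t_res/(ρ·cp) = [2934 × 13.5602² × 70.3911] / [1363 × 2039] = 13.6647 K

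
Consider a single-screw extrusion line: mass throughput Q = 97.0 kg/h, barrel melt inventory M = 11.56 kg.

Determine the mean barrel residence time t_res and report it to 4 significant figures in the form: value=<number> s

value=429.0 s

Throughput in SI: Q_s = 97.0 kg/h ÷ 3600 s/h = 0.0269444 kg/s
t_res = M / Q_s = 11.56 ÷ 0.0269444 = 429.031 s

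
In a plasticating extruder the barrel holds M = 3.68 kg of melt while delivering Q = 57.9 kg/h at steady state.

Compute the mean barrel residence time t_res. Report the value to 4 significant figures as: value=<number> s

value=228.8 s

Throughput in SI: Q_s = 57.9 kg/h ÷ 3600 s/h = 0.0160833 kg/s
t_res = M / Q_s = 3.68 / 0.0160833 = 228.808 s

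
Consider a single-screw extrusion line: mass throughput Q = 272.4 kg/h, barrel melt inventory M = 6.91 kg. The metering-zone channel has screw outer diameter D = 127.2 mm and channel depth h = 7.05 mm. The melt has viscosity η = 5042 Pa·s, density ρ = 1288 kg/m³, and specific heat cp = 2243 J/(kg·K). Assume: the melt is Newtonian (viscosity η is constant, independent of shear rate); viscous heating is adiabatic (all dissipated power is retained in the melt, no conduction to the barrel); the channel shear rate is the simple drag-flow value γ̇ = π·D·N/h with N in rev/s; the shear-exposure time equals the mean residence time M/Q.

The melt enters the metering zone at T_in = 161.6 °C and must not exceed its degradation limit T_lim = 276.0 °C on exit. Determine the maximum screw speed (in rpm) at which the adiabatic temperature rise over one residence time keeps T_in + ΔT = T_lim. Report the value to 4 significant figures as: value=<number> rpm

Throughput in SI: Q_s = 272.4 kg/h ÷ 3600 s/h = 0.0756667 kg/s
t_res = M / Q_s = 6.91 / 0.0756667 = 91.3216 s
Convert to metres: D = 0.1272 m, h = 0.00705 m
ΔT_a = T_lim − T_in = 276.0 − 161.6 = 114.4 K
Invert ΔT = ηγ̇²t_res/(ρcp) for γ̇: γ̇_max² = ΔT_a ρ cp / (η t_res) = 114.4·1288·2243 / (5042·91.3216) = 717.786 s⁻²
γ̇_max = √717.786 = 26.7915 s⁻¹
N_max = γ̇_max h / (πD) = 26.7915·0.00705/(π·0.1272) = 0.472661 rev/s → ×60 = 28.3596 rpm

value=28.36 rpm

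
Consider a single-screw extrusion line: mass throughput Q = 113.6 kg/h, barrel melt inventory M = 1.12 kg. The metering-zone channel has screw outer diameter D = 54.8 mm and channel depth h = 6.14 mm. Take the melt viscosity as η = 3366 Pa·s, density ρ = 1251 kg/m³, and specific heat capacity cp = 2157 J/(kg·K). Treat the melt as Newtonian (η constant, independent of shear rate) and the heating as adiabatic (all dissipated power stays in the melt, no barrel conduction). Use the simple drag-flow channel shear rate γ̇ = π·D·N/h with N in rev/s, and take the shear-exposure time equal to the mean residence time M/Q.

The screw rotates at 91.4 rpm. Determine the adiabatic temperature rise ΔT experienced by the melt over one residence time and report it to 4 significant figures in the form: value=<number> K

Throughput in SI: Q_s = 113.6 kg/h ÷ 3600 s/h = 0.0315556 kg/s
Mean residence time: t_res = M/Q_s = 1.12 kg / 0.0315556 kg/s = 35.493 s
Geometry in metres: D = 54.8 mm → 0.0548 m, h = 6.14 mm → 0.00614 m; screw speed N = 91.4 rpm = 1.52333 rev/s
Shear rate: γ̇ = πDN/h = π·0.0548·1.52333/0.00614 = 42.7127 s⁻¹
Adiabatic rise: ΔT = η γ̇² t_res / (ρ cp) = 3366·(42.7127)²·35.493 / (1251·2157) = 80.7724 K

value=80.77 K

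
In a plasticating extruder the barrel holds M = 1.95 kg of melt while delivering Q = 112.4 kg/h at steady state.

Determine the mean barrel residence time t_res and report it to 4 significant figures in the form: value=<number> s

Convert throughput: Q = 112.4 kg/h = 112.4/3600 = 0.0312222 kg/s
t_res = M / Q_s = 1.95 / 0.0312222 = 62.4555 s

value=62.46 s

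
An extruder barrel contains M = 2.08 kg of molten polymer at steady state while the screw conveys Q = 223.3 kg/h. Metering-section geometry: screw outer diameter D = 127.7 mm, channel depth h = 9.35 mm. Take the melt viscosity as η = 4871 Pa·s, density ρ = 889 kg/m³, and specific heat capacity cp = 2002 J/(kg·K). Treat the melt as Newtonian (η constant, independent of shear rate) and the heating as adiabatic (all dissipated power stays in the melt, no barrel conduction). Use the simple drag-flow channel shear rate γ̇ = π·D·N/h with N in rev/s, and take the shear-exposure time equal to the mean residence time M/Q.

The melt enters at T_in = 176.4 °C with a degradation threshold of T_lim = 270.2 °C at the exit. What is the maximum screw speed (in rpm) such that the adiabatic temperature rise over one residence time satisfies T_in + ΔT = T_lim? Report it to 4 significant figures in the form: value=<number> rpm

value=44.71 rpm

Q_s = Q / 3600 = 223.3 / 3600 = 0.0620278 kg/s
t_res = M / Q_s = 2.08 / 0.0620278 = 33.5334 s
Geometry in SI: D = 127.7 mm → 0.1277 m, h = 9.35 mm → 0.00935 m
Allowable rise: ΔT_a = T_lim − T_in = 270.2 − 176.4 = 93.8 K
Invert ΔT = ηγ̇²t_res/(ρcp) for γ̇: γ̇_max² = ΔT_a ρ cp / (η t_res) = 93.8·889·2002 / (4871·33.5334) = 1022.05 s⁻²
Take the square root: γ̇_max = √(1022.05) = 31.9696 s⁻¹
N_max = γ̇_max·h / (π·D) = 31.9696 · 0.00935 / (π · 0.1277) = 0.745088 rev/s = 44.7053 rpm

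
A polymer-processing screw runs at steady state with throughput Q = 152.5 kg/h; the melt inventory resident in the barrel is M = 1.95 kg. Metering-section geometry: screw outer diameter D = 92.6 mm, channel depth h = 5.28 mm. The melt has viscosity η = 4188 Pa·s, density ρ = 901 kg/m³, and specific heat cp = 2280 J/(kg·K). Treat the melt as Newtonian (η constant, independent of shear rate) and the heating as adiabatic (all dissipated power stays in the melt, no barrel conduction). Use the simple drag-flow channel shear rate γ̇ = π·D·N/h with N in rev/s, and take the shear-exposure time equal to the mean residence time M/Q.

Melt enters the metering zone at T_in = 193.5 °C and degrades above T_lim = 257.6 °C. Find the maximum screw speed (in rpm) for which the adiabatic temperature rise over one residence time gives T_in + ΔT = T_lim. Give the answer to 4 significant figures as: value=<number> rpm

Convert throughput: Q = 152.5 kg/h = 152.5/3600 = 0.0423611 kg/s
t_res = M / Q_s = 1.95 / 0.0423611 = 46.0328 s
Convert to metres: D = 0.0926 m, h = 0.00528 m
Allowable rise: ΔT_a = T_lim − T_in = 257.6 − 193.5 = 64.1 K
γ̇_max² = ΔT_a·ρ·cp / (η·t_res) = [64.1 × 901 × 2280] / [4188 × 46.0328] = 683.036 s⁻²
γ̇_max = √683.036 = 26.135 s⁻¹
Solve γ̇ = πDN/h for N: N_max = γ̇_max·h/(π·D) = 26.135 × 0.00528 / (π × 0.0926) = 0.474346 rev/s = 28.4607 rpm

value=28.46 rpm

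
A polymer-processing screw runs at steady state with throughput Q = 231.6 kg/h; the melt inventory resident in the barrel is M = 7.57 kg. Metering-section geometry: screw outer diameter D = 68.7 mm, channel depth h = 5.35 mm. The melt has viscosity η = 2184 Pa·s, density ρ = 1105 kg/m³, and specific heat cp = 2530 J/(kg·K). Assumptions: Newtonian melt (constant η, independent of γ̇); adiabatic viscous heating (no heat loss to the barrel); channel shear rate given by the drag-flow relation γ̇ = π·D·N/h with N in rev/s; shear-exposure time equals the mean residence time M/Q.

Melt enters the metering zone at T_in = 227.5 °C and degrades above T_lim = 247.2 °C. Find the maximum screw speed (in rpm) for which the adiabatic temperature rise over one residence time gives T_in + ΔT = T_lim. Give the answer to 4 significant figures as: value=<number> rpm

Q_s = Q / 3600 = 231.6 / 3600 = 0.0643333 kg/s
Mean residence time: t_res = M/Q_s = 7.57 kg / 0.0643333 kg/s = 117.668 s
D = 68.7 mm = 0.0687 m;  h = 5.35 mm = 0.00535 m
ΔT_a = T_lim − T_in = 247.2 − 227.5 = 19.7 K
γ̇_max² = ΔT_a·ρ·cp/(η·t_res) = 19.7·1105·2530/(2184·117.668) = 214.307 s⁻²
γ̇_max = sqrt(214.307) = 14.6392 s⁻¹
Solve γ̇ = πDN/h for N: N_max = γ̇_max·h/(π·D) = 14.6392 × 0.00535 / (π × 0.0687) = 0.362882 rev/s = 21.7729 rpm

value=21.77 rpm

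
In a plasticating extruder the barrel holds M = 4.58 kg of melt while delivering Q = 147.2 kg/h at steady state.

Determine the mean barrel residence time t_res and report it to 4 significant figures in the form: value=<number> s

value=112.0 s

Q_s = Q / 3600 = 147.2 / 3600 = 0.0408889 kg/s
t_res = M / Q_s = 4.58 / 0.0408889 = 112.011 s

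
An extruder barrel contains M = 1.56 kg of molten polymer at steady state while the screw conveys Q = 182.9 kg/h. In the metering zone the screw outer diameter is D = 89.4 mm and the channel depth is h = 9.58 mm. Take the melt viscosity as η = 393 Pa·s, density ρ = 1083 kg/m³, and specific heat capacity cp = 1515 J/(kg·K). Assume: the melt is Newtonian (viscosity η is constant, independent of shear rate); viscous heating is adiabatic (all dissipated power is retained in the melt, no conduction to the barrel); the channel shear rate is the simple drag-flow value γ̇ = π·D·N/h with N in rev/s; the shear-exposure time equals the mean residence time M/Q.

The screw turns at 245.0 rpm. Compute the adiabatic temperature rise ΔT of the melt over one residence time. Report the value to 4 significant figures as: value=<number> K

value=105.4 K

Convert throughput: Q = 182.9 kg/h = 182.9/3600 = 0.0508056 kg/s
t_res = M / Q_s = 1.56 ÷ 0.0508056 = 30.7053 s
D = 89.4 mm = 0.0894 m;  h = 9.58 mm = 0.00958 m;  N = 245.0 rpm / 60 = 4.08333 rev/s
γ̇ = π D N / h = (π)(0.0894)(4.08333) / 0.00958 = 119.712 s⁻¹
ΔT = η·γ̇²·t_res / (ρ·cp) = 393 · (119.712)² · 30.7053 / (1083 · 1515) = 105.399 K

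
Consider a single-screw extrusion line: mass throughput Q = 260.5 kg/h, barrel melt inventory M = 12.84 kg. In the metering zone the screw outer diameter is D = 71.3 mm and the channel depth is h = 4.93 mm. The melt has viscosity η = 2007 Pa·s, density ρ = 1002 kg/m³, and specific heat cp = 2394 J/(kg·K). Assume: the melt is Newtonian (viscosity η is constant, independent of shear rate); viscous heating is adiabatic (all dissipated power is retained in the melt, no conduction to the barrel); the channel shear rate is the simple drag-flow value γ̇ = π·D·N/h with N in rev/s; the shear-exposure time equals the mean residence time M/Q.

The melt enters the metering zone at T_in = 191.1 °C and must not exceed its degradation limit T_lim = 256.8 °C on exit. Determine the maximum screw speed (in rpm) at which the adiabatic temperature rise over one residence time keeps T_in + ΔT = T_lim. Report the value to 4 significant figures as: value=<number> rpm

Throughput in SI: Q_s = 260.5 kg/h ÷ 3600 s/h = 0.0723611 kg/s
Mean residence time: t_res = M/Q_s = 12.84 kg / 0.0723611 kg/s = 177.443 s
Geometry in SI: D = 71.3 mm → 0.0713 m, h = 4.93 mm → 0.00493 m
ΔT_a = T_lim − T_in = 256.8 °C − 191.1 °C = 65.7 K
γ̇_max² = ΔT_a·ρ·cp/(η·t_res) = 65.7·1002·2394/(2007·177.443) = 442.537 s⁻²
Take the square root: γ̇_max = √(442.537) = 21.0366 s⁻¹
N_max = γ̇_max h / (πD) = 21.0366·0.00493/(π·0.0713) = 0.463002 rev/s → ×60 = 27.7801 rpm

value=27.78 rpm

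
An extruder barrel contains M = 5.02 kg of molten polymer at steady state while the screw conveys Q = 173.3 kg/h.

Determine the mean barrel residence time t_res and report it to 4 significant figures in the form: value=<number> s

Q_s = Q / 3600 = 173.3 / 3600 = 0.0481389 kg/s
t_res = M / Q_s = 5.02 / 0.0481389 = 104.282 s

value=104.3 s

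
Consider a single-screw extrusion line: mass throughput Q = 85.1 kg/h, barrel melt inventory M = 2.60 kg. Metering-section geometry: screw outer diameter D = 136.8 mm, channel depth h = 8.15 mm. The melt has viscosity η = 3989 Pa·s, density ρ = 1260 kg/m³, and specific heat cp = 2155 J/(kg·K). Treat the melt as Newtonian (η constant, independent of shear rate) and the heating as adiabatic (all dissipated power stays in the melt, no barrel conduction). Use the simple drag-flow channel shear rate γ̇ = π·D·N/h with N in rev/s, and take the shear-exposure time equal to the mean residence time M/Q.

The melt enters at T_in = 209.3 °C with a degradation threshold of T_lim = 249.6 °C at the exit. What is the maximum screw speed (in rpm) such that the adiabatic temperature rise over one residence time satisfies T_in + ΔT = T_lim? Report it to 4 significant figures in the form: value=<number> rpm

Q_s = Q / 3600 = 85.1 / 3600 = 0.0236389 kg/s
Mean residence time: t_res = M/Q_s = 2.60 kg / 0.0236389 kg/s = 109.988 s
Convert to metres: D = 0.1368 m, h = 0.00815 m
ΔT_a = T_lim − T_in = 249.6 °C − 209.3 °C = 40.3 K
γ̇_max² = ΔT_a·ρ·cp / (η·t_res) = [40.3 × 1260 × 2155] / [3989 × 109.988] = 249.409 s⁻²
Take the square root: γ̇_max = √(249.409) = 15.7927 s⁻¹
Solve γ̇ = πDN/h for N: N_max = γ̇_max·h/(π·D) = 15.7927 × 0.00815 / (π × 0.1368) = 0.299487 rev/s = 17.9692 rpm

value=17.97 rpm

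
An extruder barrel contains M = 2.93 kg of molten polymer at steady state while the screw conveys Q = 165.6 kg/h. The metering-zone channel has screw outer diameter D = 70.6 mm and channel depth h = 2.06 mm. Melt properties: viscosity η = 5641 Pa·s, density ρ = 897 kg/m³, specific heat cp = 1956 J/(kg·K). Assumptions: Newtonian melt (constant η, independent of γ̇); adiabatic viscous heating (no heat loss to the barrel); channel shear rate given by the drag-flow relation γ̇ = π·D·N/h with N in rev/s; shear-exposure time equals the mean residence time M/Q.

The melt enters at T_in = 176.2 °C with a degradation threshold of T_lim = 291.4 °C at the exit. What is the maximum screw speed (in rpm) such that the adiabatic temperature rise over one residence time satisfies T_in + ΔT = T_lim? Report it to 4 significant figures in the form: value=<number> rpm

Convert throughput: Q = 165.6 kg/h = 165.6/3600 = 0.046 kg/s
t_res = M / Q_s = 2.93 ÷ 0.046 = 63.6957 s
Geometry in SI: D = 70.6 mm → 0.0706 m, h = 2.06 mm → 0.00206 m
Allowable rise: ΔT_a = T_lim − T_in = 291.4 − 176.2 = 115.2 K
γ̇_max² = ΔT_a·ρ·cp/(η·t_res) = 115.2·897·1956/(5641·63.6957) = 562.533 s⁻²
Take the square root: γ̇_max = √(562.533) = 23.7178 s⁻¹
N_max = γ̇_max h / (πD) = 23.7178·0.00206/(π·0.0706) = 0.220286 rev/s → ×60 = 13.2172 rpm

value=13.22 rpm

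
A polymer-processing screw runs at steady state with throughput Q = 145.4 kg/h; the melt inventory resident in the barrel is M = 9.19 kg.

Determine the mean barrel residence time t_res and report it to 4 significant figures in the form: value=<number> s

value=227.5 s

Q_s = Q / 3600 = 145.4 / 3600 = 0.0403889 kg/s
t_res = M / Q_s = 9.19 / 0.0403889 = 227.538 s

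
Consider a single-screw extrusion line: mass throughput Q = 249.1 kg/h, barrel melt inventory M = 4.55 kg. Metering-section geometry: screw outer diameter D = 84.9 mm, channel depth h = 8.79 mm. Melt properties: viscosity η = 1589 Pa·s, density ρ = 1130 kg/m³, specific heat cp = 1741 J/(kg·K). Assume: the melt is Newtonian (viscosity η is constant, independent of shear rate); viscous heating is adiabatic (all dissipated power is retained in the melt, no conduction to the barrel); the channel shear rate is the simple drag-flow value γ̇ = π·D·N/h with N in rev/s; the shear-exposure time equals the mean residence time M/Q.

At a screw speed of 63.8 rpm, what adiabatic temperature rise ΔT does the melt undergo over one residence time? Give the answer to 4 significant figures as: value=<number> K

value=55.29 K

Q_s = Q / 3600 = 249.1 / 3600 = 0.0691944 kg/s
t_res = M / Q_s = 4.55 ÷ 0.0691944 = 65.7567 s
D = 84.9 mm = 0.0849 m;  h = 8.79 mm = 0.00879 m;  N = 63.8 rpm / 60 = 1.06333 rev/s
γ̇ = π·D·N / h = π · 0.0849 · 1.06333 / 0.00879 = 32.2655 s⁻¹
Adiabatic rise: ΔT = η γ̇² t_res / (ρ cp) = 1589·(32.2655)²·65.7567 / (1130·1741) = 55.2921 K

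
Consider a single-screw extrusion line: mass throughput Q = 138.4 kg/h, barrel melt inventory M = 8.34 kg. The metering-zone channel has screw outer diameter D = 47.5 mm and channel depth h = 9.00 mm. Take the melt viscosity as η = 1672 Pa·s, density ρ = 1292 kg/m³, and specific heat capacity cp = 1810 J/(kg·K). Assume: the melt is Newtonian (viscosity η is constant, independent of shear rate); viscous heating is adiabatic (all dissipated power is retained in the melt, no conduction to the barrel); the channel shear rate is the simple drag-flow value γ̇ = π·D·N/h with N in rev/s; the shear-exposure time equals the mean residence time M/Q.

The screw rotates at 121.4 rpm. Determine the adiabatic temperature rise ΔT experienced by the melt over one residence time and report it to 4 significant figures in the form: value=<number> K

Convert throughput: Q = 138.4 kg/h = 138.4/3600 = 0.0384444 kg/s
Mean residence time: t_res = M/Q_s = 8.34 kg / 0.0384444 kg/s = 216.936 s
Convert to SI: D = 0.0475 m, h = 0.009 m, N = 121.4/60 = 2.02333 rev/s
γ̇ = π D N / h = (π)(0.0475)(2.02333) / 0.009 = 33.5481 s⁻¹
Adiabatic rise: ΔT = η γ̇² t_res / (ρ cp) = 1672·(33.5481)²·216.936 / (1292·1810) = 174.568 K

value=174.6 K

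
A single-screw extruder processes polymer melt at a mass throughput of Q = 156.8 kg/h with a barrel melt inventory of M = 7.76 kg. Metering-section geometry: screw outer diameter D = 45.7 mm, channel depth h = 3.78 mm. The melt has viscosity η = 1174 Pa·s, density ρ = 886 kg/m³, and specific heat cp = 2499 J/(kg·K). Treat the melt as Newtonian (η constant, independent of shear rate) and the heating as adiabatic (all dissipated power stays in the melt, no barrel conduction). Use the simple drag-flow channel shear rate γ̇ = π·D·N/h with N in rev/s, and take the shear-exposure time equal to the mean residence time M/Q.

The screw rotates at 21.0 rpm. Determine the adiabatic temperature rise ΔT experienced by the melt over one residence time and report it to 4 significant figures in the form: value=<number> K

Convert throughput: Q = 156.8 kg/h = 156.8/3600 = 0.0435556 kg/s
t_res = M / Q_s = 7.76 ÷ 0.0435556 = 178.163 s
Convert to SI: D = 0.0457 m, h = 0.00378 m, N = 21.0/60 = 0.35 rev/s
Shear rate: γ̇ = πDN/h = π·0.0457·0.35/0.00378 = 13.2936 s⁻¹
ΔT = η·γ̇²·t_res/(ρ·cp) = [1174 × 13.2936² × 178.163] / [886 × 2499] = 16.6944 K

value=16.69 K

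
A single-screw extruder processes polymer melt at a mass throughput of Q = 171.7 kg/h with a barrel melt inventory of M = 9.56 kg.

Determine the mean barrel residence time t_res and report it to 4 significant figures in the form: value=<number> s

Throughput in SI: Q_s = 171.7 kg/h ÷ 3600 s/h = 0.0476944 kg/s
Mean residence time: t_res = M/Q_s = 9.56 kg / 0.0476944 kg/s = 200.443 s

value=200.4 s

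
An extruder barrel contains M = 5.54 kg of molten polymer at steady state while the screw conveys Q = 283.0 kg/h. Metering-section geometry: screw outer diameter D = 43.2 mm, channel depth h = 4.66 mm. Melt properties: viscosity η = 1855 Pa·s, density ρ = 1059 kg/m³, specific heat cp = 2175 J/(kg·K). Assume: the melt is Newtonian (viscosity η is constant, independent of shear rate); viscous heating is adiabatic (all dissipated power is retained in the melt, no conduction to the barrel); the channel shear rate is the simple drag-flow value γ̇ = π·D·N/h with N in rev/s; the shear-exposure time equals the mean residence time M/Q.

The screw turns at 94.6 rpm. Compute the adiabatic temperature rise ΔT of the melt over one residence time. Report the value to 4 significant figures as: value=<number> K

value=119.7 K

Convert throughput: Q = 283.0 kg/h = 283.0/3600 = 0.0786111 kg/s
t_res = M / Q_s = 5.54 / 0.0786111 = 70.4735 s
Convert to SI: D = 0.0432 m, h = 0.00466 m, N = 94.6/60 = 1.57667 rev/s
γ̇ = π·D·N / h = π · 0.0432 · 1.57667 / 0.00466 = 45.9185 s⁻¹
ΔT = η·γ̇²·t_res/(ρ·cp) = [1855 × 45.9185² × 70.4735] / [1059 × 2175] = 119.671 K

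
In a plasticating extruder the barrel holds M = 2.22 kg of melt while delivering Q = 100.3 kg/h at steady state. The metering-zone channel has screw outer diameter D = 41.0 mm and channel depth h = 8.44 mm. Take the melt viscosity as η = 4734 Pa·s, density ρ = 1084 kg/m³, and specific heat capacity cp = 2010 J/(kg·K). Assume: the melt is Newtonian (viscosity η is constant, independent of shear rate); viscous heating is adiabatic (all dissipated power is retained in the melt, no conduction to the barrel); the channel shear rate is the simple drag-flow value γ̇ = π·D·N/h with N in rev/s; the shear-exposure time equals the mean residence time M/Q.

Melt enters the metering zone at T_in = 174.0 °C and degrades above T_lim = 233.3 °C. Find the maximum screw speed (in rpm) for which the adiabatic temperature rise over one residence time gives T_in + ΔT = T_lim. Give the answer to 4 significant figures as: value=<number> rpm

value=72.76 rpm

Throughput in SI: Q_s = 100.3 kg/h ÷ 3600 s/h = 0.0278611 kg/s
t_res = M / Q_s = 2.22 / 0.0278611 = 79.681 s
Convert to metres: D = 0.041 m, h = 0.00844 m
ΔT_a = T_lim − T_in = 233.3 °C − 174.0 °C = 59.3 K
γ̇_max² = ΔT_a·ρ·cp/(η·t_res) = 59.3·1084·2010/(4734·79.681) = 342.529 s⁻²
Take the square root: γ̇_max = √(342.529) = 18.5075 s⁻¹
N_max = γ̇_max h / (πD) = 18.5075·0.00844/(π·0.041) = 1.21271 rev/s → ×60 = 72.7627 rpm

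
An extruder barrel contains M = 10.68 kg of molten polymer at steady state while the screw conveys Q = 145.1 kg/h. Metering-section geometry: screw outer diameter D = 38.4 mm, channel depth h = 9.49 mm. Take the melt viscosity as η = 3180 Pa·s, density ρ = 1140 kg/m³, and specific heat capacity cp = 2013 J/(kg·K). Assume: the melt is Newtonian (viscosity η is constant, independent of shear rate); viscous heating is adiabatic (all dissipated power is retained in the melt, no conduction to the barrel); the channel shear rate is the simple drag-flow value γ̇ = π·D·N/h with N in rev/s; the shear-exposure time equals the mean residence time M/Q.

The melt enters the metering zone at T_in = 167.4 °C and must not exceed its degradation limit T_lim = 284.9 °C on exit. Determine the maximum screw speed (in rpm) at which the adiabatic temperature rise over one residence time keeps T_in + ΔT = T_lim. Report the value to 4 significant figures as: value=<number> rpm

value=84.43 rpm

Convert throughput: Q = 145.1 kg/h = 145.1/3600 = 0.0403056 kg/s
t_res = M / Q_s = 10.68 ÷ 0.0403056 = 264.976 s
Geometry in SI: D = 38.4 mm → 0.0384 m, h = 9.49 mm → 0.00949 m
ΔT_a = T_lim − T_in = 284.9 °C − 167.4 °C = 117.5 K
Invert ΔT = ηγ̇²t_res/(ρcp) for γ̇: γ̇_max² = ΔT_a ρ cp / (η t_res) = 117.5·1140·2013 / (3180·264.976) = 320.002 s⁻²
Take the square root: γ̇_max = √(320.002) = 17.8886 s⁻¹
Solve γ̇ = πDN/h for N: N_max = γ̇_max·h/(π·D) = 17.8886 × 0.00949 / (π × 0.0384) = 1.40722 rev/s = 84.4331 rpm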